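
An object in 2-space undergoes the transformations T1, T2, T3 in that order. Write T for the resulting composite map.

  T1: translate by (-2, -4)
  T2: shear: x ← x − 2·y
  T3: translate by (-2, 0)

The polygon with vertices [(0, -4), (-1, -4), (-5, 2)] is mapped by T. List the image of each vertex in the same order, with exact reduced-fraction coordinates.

image vertices: (12, -8), (11, -8), (-5, -2)

T1 translate by (-2, -4): (0, -4) → (-2, -8); (-1, -4) → (-3, -8); (-5, 2) → (-7, -2)
T2 shear: x ← x − 2·y: (-2, -8) → (14, -8); (-3, -8) → (13, -8); (-7, -2) → (-3, -2)
T3 translate by (-2, 0): (14, -8) → (12, -8); (13, -8) → (11, -8); (-3, -2) → (-5, -2)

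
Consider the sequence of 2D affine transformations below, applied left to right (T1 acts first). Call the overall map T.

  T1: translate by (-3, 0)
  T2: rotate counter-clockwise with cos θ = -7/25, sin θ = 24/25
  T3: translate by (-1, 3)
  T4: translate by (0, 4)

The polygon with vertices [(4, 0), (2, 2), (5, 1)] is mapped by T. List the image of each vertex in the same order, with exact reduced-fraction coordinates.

image vertices: (-32/25, 199/25), (-66/25, 137/25), (-63/25, 216/25)

T1 translate by (-3, 0): (4, 0) → (1, 0); (2, 2) → (-1, 2); (5, 1) → (2, 1)
T2 rotate counter-clockwise with cos θ = -7/25, sin θ = 24/25: (1, 0) → (-7/25, 24/25); (-1, 2) → (-41/25, -38/25); (2, 1) → (-38/25, 41/25)
T3 translate by (-1, 3): (-7/25, 24/25) → (-32/25, 99/25); (-41/25, -38/25) → (-66/25, 37/25); (-38/25, 41/25) → (-63/25, 116/25)
T4 translate by (0, 4): (-32/25, 99/25) → (-32/25, 199/25); (-66/25, 37/25) → (-66/25, 137/25); (-63/25, 116/25) → (-63/25, 216/25)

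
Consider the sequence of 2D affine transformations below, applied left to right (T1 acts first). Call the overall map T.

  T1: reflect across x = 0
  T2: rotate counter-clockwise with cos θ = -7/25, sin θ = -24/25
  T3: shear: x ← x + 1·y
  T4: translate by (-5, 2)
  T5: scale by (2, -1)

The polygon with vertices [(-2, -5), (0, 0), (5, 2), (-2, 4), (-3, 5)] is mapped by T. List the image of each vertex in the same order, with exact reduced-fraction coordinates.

T1 reflect across x = 0: (-2, -5) → (2, -5); (0, 0) → (0, 0); (5, 2) → (-5, 2); (-2, 4) → (2, 4); (-3, 5) → (3, 5)
T2 rotate counter-clockwise with cos θ = -7/25, sin θ = -24/25: (2, -5) → (-134/25, -13/25); (0, 0) → (0, 0); (-5, 2) → (83/25, 106/25); (2, 4) → (82/25, -76/25); (3, 5) → (99/25, -107/25)
T3 shear: x ← x + 1·y: (-134/25, -13/25) → (-147/25, -13/25); (0, 0) → (0, 0); (83/25, 106/25) → (189/25, 106/25); (82/25, -76/25) → (6/25, -76/25); (99/25, -107/25) → (-8/25, -107/25)
T4 translate by (-5, 2): (-147/25, -13/25) → (-272/25, 37/25); (0, 0) → (-5, 2); (189/25, 106/25) → (64/25, 156/25); (6/25, -76/25) → (-119/25, -26/25); (-8/25, -107/25) → (-133/25, -57/25)
T5 scale by (2, -1): (-272/25, 37/25) → (-544/25, -37/25); (-5, 2) → (-10, -2); (64/25, 156/25) → (128/25, -156/25); (-119/25, -26/25) → (-238/25, 26/25); (-133/25, -57/25) → (-266/25, 57/25)

image vertices: (-544/25, -37/25), (-10, -2), (128/25, -156/25), (-238/25, 26/25), (-266/25, 57/25)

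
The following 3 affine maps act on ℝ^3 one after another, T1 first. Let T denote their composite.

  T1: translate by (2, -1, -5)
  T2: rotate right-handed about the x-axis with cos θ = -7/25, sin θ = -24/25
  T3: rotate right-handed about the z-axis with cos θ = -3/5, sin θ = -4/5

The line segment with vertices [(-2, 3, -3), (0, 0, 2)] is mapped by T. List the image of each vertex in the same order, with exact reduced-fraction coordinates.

T1 translate by (2, -1, -5): (-2, 3, -3) → (0, 2, -8); (0, 0, 2) → (2, -1, -3)
T2 rotate right-handed about the x-axis with cos θ = -7/25, sin θ = -24/25: (0, 2, -8) → (0, -206/25, 8/25); (2, -1, -3) → (2, -13/5, 9/5)
T3 rotate right-handed about the z-axis with cos θ = -3/5, sin θ = -4/5: (0, -206/25, 8/25) → (-824/125, 618/125, 8/25); (2, -13/5, 9/5) → (-82/25, -1/25, 9/5)

image vertices: (-824/125, 618/125, 8/25), (-82/25, -1/25, 9/5)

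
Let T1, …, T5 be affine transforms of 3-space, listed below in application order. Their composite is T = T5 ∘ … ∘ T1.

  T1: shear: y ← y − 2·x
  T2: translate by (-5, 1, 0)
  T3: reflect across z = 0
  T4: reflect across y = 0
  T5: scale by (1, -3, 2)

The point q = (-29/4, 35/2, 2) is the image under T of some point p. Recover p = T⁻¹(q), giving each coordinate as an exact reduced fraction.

T1 = [1 0 0 0; -2 1 0 0; 0 0 1 0; 0 0 0 1]
T2·T1 = [1 0 0 -5; -2 1 0 1; 0 0 1 0; 0 0 0 1]
T3·…·T1 = [1 0 0 -5; -2 1 0 1; 0 0 -1 0; 0 0 0 1]
T4·…·T1 = [1 0 0 -5; 2 -1 0 -1; 0 0 -1 0; 0 0 0 1]
T5·…·T1 = [1 0 0 -5; -6 3 0 3; 0 0 -2 0; 0 0 0 1]
det M = -6; M⁻¹ = [1 0 0 5; 2 1/3 0 9; 0 0 -1/2 0; 0 0 0 1]
M⁻¹ · (-29/4, 35/2, 2)ᵀ = (-9/4, 1/3, -1)ᵀ

p = (-9/4, 1/3, -1)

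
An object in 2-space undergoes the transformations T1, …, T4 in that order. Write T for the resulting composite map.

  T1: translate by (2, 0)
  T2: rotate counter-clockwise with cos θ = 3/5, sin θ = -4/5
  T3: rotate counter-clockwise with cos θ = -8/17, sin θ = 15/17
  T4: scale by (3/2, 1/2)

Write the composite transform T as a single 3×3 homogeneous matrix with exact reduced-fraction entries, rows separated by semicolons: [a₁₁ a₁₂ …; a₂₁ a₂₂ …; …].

T = [54/85 -231/170 108/85; 77/170 18/85 77/85; 0 0 1]

T1 = [1 0 2; 0 1 0; 0 0 1]
T2·T1 = [3/5 4/5 6/5; -4/5 3/5 -8/5; 0 0 1]
T3·…·T1 = [36/85 -77/85 72/85; 77/85 36/85 154/85; 0 0 1]
T4·…·T1 = [54/85 -231/170 108/85; 77/170 18/85 77/85; 0 0 1]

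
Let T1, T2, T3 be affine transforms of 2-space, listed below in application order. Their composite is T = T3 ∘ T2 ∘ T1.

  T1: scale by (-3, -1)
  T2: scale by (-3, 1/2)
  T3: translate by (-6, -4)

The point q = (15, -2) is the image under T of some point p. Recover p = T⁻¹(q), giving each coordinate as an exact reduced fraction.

p = (7/3, -4)

T1 = [-3 0 0; 0 -1 0; 0 0 1]
T2·T1 = [9 0 0; 0 -1/2 0; 0 0 1]
T3·…·T1 = [9 0 -6; 0 -1/2 -4; 0 0 1]
det M = -9/2; M⁻¹ = [1/9 0 2/3; 0 -2 -8; 0 0 1]
M⁻¹ · (15, -2)ᵀ = (7/3, -4)ᵀ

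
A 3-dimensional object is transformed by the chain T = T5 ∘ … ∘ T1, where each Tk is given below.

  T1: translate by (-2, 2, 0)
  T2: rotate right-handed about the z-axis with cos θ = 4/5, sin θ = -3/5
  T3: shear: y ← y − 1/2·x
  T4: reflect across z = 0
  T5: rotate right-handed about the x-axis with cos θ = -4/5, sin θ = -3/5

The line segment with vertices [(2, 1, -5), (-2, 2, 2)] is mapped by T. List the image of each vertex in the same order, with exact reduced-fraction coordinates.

T1 translate by (-2, 2, 0): (2, 1, -5) → (0, 3, -5); (-2, 2, 2) → (-4, 4, 2)
T2 rotate right-handed about the z-axis with cos θ = 4/5, sin θ = -3/5: (0, 3, -5) → (9/5, 12/5, -5); (-4, 4, 2) → (-4/5, 28/5, 2)
T3 shear: y ← y − 1/2·x: (9/5, 12/5, -5) → (9/5, 3/2, -5); (-4/5, 28/5, 2) → (-4/5, 6, 2)
T4 reflect across z = 0: (9/5, 3/2, -5) → (9/5, 3/2, 5); (-4/5, 6, 2) → (-4/5, 6, -2)
T5 rotate right-handed about the x-axis with cos θ = -4/5, sin θ = -3/5: (9/5, 3/2, 5) → (9/5, 9/5, -49/10); (-4/5, 6, -2) → (-4/5, -6, -2)

image vertices: (9/5, 9/5, -49/10), (-4/5, -6, -2)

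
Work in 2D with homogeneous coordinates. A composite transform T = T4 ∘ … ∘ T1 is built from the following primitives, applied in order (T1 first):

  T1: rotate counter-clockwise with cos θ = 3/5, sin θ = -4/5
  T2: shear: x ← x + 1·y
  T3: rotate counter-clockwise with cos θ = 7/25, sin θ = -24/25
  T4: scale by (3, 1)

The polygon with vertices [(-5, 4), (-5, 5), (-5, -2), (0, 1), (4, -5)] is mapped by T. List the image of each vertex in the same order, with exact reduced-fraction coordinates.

image vertices: (2997/125, -568/125), (672/25, -143/25), (819/125, 314/125), (363/125, -147/125), (-3051/125, 719/125)

T1 rotate counter-clockwise with cos θ = 3/5, sin θ = -4/5: (-5, 4) → (1/5, 32/5); (-5, 5) → (1, 7); (-5, -2) → (-23/5, 14/5); (0, 1) → (4/5, 3/5); (4, -5) → (-8/5, -31/5)
T2 shear: x ← x + 1·y: (1/5, 32/5) → (33/5, 32/5); (1, 7) → (8, 7); (-23/5, 14/5) → (-9/5, 14/5); (4/5, 3/5) → (7/5, 3/5); (-8/5, -31/5) → (-39/5, -31/5)
T3 rotate counter-clockwise with cos θ = 7/25, sin θ = -24/25: (33/5, 32/5) → (999/125, -568/125); (8, 7) → (224/25, -143/25); (-9/5, 14/5) → (273/125, 314/125); (7/5, 3/5) → (121/125, -147/125); (-39/5, -31/5) → (-1017/125, 719/125)
T4 scale by (3, 1): (999/125, -568/125) → (2997/125, -568/125); (224/25, -143/25) → (672/25, -143/25); (273/125, 314/125) → (819/125, 314/125); (121/125, -147/125) → (363/125, -147/125); (-1017/125, 719/125) → (-3051/125, 719/125)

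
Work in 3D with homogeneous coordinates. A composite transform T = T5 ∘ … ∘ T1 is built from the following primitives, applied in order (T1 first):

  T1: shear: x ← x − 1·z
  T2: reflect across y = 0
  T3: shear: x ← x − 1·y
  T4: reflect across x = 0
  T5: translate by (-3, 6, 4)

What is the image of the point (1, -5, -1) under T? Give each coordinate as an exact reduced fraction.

T1 shear: x ← x − 1·z: (1, -5, -1) → (2, -5, -1)
T2 reflect across y = 0: (2, -5, -1) → (2, 5, -1)
T3 shear: x ← x − 1·y: (2, 5, -1) → (-3, 5, -1)
T4 reflect across x = 0: (-3, 5, -1) → (3, 5, -1)
T5 translate by (-3, 6, 4): (3, 5, -1) → (0, 11, 3)

T(p) = (0, 11, 3)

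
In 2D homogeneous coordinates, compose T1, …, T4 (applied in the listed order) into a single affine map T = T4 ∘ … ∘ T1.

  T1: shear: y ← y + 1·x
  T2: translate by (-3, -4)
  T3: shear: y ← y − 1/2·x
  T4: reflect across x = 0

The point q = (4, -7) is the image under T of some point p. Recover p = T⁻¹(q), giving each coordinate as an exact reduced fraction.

T1 = [1 0 0; 1 1 0; 0 0 1]
T2·T1 = [1 0 -3; 1 1 -4; 0 0 1]
T3·…·T1 = [1 0 -3; 1/2 1 -5/2; 0 0 1]
T4·…·T1 = [-1 0 3; 1/2 1 -5/2; 0 0 1]
det M = -1; M⁻¹ = [-1 0 3; 1/2 1 1; 0 0 1]
M⁻¹ · (4, -7)ᵀ = (-1, -4)ᵀ

p = (-1, -4)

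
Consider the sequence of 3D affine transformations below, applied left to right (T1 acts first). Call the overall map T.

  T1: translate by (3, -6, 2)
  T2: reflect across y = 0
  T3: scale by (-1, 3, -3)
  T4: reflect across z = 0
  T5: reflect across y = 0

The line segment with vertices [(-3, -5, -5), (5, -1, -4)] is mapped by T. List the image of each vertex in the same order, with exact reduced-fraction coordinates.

image vertices: (0, -33, -9), (-8, -21, -6)

T1 translate by (3, -6, 2): (-3, -5, -5) → (0, -11, -3); (5, -1, -4) → (8, -7, -2)
T2 reflect across y = 0: (0, -11, -3) → (0, 11, -3); (8, -7, -2) → (8, 7, -2)
T3 scale by (-1, 3, -3): (0, 11, -3) → (0, 33, 9); (8, 7, -2) → (-8, 21, 6)
T4 reflect across z = 0: (0, 33, 9) → (0, 33, -9); (-8, 21, 6) → (-8, 21, -6)
T5 reflect across y = 0: (0, 33, -9) → (0, -33, -9); (-8, 21, -6) → (-8, -21, -6)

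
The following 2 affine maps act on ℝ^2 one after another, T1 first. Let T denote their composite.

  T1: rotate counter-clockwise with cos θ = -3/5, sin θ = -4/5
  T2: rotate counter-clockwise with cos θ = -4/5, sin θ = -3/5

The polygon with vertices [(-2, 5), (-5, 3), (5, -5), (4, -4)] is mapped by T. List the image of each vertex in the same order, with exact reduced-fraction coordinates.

image vertices: (-5, -2), (-3, -5), (5, 5), (4, 4)

T1 rotate counter-clockwise with cos θ = -3/5, sin θ = -4/5: (-2, 5) → (26/5, -7/5); (-5, 3) → (27/5, 11/5); (5, -5) → (-7, -1); (4, -4) → (-28/5, -4/5)
T2 rotate counter-clockwise with cos θ = -4/5, sin θ = -3/5: (26/5, -7/5) → (-5, -2); (27/5, 11/5) → (-3, -5); (-7, -1) → (5, 5); (-28/5, -4/5) → (4, 4)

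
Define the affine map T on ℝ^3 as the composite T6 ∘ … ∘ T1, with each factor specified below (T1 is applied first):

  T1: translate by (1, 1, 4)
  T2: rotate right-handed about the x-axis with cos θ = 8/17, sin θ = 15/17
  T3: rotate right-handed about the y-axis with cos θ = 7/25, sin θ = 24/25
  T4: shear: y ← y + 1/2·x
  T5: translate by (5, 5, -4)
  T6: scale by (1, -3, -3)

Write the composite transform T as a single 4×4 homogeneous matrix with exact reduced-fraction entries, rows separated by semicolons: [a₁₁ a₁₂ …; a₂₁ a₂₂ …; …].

T1 = [1 0 0 1; 0 1 0 1; 0 0 1 4; 0 0 0 1]
T2·T1 = [1 0 0 1; 0 8/17 -15/17 -52/17; 0 15/17 8/17 47/17; 0 0 0 1]
T3·…·T1 = [7/25 72/85 192/425 1247/425; 0 8/17 -15/17 -52/17; -24/25 21/85 56/425 -79/425; 0 0 0 1]
T4·…·T1 = [7/25 72/85 192/425 1247/425; 7/50 76/85 -279/425 -1353/850; -24/25 21/85 56/425 -79/425; 0 0 0 1]
T5·…·T1 = [7/25 72/85 192/425 3372/425; 7/50 76/85 -279/425 2897/850; -24/25 21/85 56/425 -1779/425; 0 0 0 1]
T6·…·T1 = [7/25 72/85 192/425 3372/425; -21/50 -228/85 837/425 -8691/850; 72/25 -63/85 -168/425 5337/425; 0 0 0 1]

T = [7/25 72/85 192/425 3372/425; -21/50 -228/85 837/425 -8691/850; 72/25 -63/85 -168/425 5337/425; 0 0 0 1]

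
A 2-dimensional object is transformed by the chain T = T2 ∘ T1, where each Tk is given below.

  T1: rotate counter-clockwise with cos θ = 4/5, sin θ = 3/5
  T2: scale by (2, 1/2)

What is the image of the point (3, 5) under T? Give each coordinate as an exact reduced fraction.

T1 rotate counter-clockwise with cos θ = 4/5, sin θ = 3/5: (3, 5) → (-3/5, 29/5)
T2 scale by (2, 1/2): (-3/5, 29/5) → (-6/5, 29/10)

T(p) = (-6/5, 29/10)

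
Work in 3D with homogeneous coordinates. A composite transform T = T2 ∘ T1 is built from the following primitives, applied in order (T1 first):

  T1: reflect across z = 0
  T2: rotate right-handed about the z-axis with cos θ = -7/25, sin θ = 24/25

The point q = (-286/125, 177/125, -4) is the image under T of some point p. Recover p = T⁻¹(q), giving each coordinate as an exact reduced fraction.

T1 = [1 0 0 0; 0 1 0 0; 0 0 -1 0; 0 0 0 1]
T2·T1 = [-7/25 -24/25 0 0; 24/25 -7/25 0 0; 0 0 -1 0; 0 0 0 1]
det M = -1; M⁻¹ = [-7/25 24/25 0 0; -24/25 -7/25 0 0; 0 0 -1 0; 0 0 0 1]
M⁻¹ · (-286/125, 177/125, -4)ᵀ = (2, 9/5, 4)ᵀ

p = (2, 9/5, 4)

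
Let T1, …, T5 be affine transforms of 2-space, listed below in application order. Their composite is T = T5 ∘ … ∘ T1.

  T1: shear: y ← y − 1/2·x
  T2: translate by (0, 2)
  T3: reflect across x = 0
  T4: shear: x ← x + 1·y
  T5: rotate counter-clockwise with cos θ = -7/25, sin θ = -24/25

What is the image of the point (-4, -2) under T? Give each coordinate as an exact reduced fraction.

T1 shear: y ← y − 1/2·x: (-4, -2) → (-4, 0)
T2 translate by (0, 2): (-4, 0) → (-4, 2)
T3 reflect across x = 0: (-4, 2) → (4, 2)
T4 shear: x ← x + 1·y: (4, 2) → (6, 2)
T5 rotate counter-clockwise with cos θ = -7/25, sin θ = -24/25: (6, 2) → (6/25, -158/25)

T(p) = (6/25, -158/25)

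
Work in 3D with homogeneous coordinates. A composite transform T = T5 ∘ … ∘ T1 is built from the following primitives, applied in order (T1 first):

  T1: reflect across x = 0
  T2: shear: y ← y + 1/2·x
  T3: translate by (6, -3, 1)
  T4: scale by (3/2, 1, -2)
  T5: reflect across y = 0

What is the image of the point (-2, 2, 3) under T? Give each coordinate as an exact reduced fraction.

T1 reflect across x = 0: (-2, 2, 3) → (2, 2, 3)
T2 shear: y ← y + 1/2·x: (2, 2, 3) → (2, 3, 3)
T3 translate by (6, -3, 1): (2, 3, 3) → (8, 0, 4)
T4 scale by (3/2, 1, -2): (8, 0, 4) → (12, 0, -8)
T5 reflect across y = 0: (12, 0, -8) → (12, 0, -8)

T(p) = (12, 0, -8)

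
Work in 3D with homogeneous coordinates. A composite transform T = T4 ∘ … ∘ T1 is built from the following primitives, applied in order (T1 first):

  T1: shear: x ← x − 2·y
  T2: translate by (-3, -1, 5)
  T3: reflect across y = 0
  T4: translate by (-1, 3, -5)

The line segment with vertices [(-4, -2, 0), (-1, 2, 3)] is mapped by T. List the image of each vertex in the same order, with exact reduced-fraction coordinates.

image vertices: (-4, 6, 0), (-9, 2, 3)

T1 shear: x ← x − 2·y: (-4, -2, 0) → (0, -2, 0); (-1, 2, 3) → (-5, 2, 3)
T2 translate by (-3, -1, 5): (0, -2, 0) → (-3, -3, 5); (-5, 2, 3) → (-8, 1, 8)
T3 reflect across y = 0: (-3, -3, 5) → (-3, 3, 5); (-8, 1, 8) → (-8, -1, 8)
T4 translate by (-1, 3, -5): (-3, 3, 5) → (-4, 6, 0); (-8, -1, 8) → (-9, 2, 3)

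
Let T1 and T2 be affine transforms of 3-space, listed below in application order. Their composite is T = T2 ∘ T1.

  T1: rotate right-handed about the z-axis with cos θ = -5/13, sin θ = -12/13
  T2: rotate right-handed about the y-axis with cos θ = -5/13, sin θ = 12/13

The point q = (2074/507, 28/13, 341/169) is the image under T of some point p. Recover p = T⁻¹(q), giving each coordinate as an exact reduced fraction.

p = (-2/3, -4, 3)

T1 = [-5/13 12/13 0 0; -12/13 -5/13 0 0; 0 0 1 0; 0 0 0 1]
T2·T1 = [25/169 -60/169 12/13 0; -12/13 -5/13 0 0; 60/169 -144/169 -5/13 0; 0 0 0 1]
det M = 1; M⁻¹ = [25/169 -12/13 60/169 0; -60/169 -5/13 -144/169 0; 12/13 0 -5/13 0; 0 0 0 1]
M⁻¹ · (2074/507, 28/13, 341/169)ᵀ = (-2/3, -4, 3)ᵀ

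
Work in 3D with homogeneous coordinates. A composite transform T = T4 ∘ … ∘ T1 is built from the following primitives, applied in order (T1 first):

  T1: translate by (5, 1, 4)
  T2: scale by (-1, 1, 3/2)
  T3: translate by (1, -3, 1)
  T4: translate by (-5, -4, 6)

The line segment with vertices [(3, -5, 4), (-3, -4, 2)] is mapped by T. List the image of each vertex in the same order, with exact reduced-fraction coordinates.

T1 translate by (5, 1, 4): (3, -5, 4) → (8, -4, 8); (-3, -4, 2) → (2, -3, 6)
T2 scale by (-1, 1, 3/2): (8, -4, 8) → (-8, -4, 12); (2, -3, 6) → (-2, -3, 9)
T3 translate by (1, -3, 1): (-8, -4, 12) → (-7, -7, 13); (-2, -3, 9) → (-1, -6, 10)
T4 translate by (-5, -4, 6): (-7, -7, 13) → (-12, -11, 19); (-1, -6, 10) → (-6, -10, 16)

image vertices: (-12, -11, 19), (-6, -10, 16)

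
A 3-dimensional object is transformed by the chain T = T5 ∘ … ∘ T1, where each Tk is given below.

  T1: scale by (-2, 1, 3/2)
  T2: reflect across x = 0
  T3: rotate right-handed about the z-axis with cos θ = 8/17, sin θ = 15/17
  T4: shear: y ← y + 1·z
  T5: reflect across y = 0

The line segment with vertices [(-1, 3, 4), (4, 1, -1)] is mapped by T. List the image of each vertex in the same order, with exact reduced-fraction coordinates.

image vertices: (-61/17, -96/17, 6), (49/17, -205/34, -3/2)

T1 scale by (-2, 1, 3/2): (-1, 3, 4) → (2, 3, 6); (4, 1, -1) → (-8, 1, -3/2)
T2 reflect across x = 0: (2, 3, 6) → (-2, 3, 6); (-8, 1, -3/2) → (8, 1, -3/2)
T3 rotate right-handed about the z-axis with cos θ = 8/17, sin θ = 15/17: (-2, 3, 6) → (-61/17, -6/17, 6); (8, 1, -3/2) → (49/17, 128/17, -3/2)
T4 shear: y ← y + 1·z: (-61/17, -6/17, 6) → (-61/17, 96/17, 6); (49/17, 128/17, -3/2) → (49/17, 205/34, -3/2)
T5 reflect across y = 0: (-61/17, 96/17, 6) → (-61/17, -96/17, 6); (49/17, 205/34, -3/2) → (49/17, -205/34, -3/2)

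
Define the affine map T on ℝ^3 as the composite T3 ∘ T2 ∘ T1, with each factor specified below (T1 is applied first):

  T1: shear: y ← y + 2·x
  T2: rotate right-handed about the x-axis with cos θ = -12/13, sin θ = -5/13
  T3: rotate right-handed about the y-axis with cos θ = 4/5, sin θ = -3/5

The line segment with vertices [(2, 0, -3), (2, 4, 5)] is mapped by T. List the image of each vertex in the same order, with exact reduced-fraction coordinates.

image vertices: (56/65, -63/13, 142/65), (404/65, -71/13, -322/65)

T1 shear: y ← y + 2·x: (2, 0, -3) → (2, 4, -3); (2, 4, 5) → (2, 8, 5)
T2 rotate right-handed about the x-axis with cos θ = -12/13, sin θ = -5/13: (2, 4, -3) → (2, -63/13, 16/13); (2, 8, 5) → (2, -71/13, -100/13)
T3 rotate right-handed about the y-axis with cos θ = 4/5, sin θ = -3/5: (2, -63/13, 16/13) → (56/65, -63/13, 142/65); (2, -71/13, -100/13) → (404/65, -71/13, -322/65)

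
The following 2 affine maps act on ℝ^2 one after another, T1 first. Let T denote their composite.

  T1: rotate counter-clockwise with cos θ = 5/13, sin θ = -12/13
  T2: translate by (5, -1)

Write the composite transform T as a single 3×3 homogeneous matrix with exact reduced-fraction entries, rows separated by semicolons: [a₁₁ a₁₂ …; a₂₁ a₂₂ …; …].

T = [5/13 12/13 5; -12/13 5/13 -1; 0 0 1]

T1 = [5/13 12/13 0; -12/13 5/13 0; 0 0 1]
T2·T1 = [5/13 12/13 5; -12/13 5/13 -1; 0 0 1]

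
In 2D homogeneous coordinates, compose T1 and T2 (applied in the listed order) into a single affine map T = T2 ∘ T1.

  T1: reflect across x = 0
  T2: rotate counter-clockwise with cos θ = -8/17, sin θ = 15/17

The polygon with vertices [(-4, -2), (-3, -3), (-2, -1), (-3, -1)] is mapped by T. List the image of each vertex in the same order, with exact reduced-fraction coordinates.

T1 reflect across x = 0: (-4, -2) → (4, -2); (-3, -3) → (3, -3); (-2, -1) → (2, -1); (-3, -1) → (3, -1)
T2 rotate counter-clockwise with cos θ = -8/17, sin θ = 15/17: (4, -2) → (-2/17, 76/17); (3, -3) → (21/17, 69/17); (2, -1) → (-1/17, 38/17); (3, -1) → (-9/17, 53/17)

image vertices: (-2/17, 76/17), (21/17, 69/17), (-1/17, 38/17), (-9/17, 53/17)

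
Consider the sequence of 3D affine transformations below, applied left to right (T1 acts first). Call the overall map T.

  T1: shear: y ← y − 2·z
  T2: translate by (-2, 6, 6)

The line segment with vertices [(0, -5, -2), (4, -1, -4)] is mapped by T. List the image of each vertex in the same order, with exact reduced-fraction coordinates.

T1 shear: y ← y − 2·z: (0, -5, -2) → (0, -1, -2); (4, -1, -4) → (4, 7, -4)
T2 translate by (-2, 6, 6): (0, -1, -2) → (-2, 5, 4); (4, 7, -4) → (2, 13, 2)

image vertices: (-2, 5, 4), (2, 13, 2)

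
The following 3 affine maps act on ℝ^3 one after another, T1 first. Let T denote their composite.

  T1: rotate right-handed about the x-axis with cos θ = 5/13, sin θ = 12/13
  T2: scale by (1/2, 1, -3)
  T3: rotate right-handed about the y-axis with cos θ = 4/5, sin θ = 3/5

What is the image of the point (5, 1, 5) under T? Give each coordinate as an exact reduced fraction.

T1 rotate right-handed about the x-axis with cos θ = 5/13, sin θ = 12/13: (5, 1, 5) → (5, -55/13, 37/13)
T2 scale by (1/2, 1, -3): (5, -55/13, 37/13) → (5/2, -55/13, -111/13)
T3 rotate right-handed about the y-axis with cos θ = 4/5, sin θ = 3/5: (5/2, -55/13, -111/13) → (-203/65, -55/13, -1083/130)

T(p) = (-203/65, -55/13, -1083/130)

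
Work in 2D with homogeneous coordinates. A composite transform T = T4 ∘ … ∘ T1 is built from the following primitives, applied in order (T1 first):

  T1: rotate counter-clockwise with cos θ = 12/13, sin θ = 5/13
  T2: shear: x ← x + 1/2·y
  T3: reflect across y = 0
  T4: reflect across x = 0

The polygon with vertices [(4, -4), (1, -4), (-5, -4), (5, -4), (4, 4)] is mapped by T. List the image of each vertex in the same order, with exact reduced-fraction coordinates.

image vertices: (-54/13, 28/13), (-21/26, 43/13), (153/26, 73/13), (-137/26, 23/13), (-62/13, -68/13)

T1 rotate counter-clockwise with cos θ = 12/13, sin θ = 5/13: (4, -4) → (68/13, -28/13); (1, -4) → (32/13, -43/13); (-5, -4) → (-40/13, -73/13); (5, -4) → (80/13, -23/13); (4, 4) → (28/13, 68/13)
T2 shear: x ← x + 1/2·y: (68/13, -28/13) → (54/13, -28/13); (32/13, -43/13) → (21/26, -43/13); (-40/13, -73/13) → (-153/26, -73/13); (80/13, -23/13) → (137/26, -23/13); (28/13, 68/13) → (62/13, 68/13)
T3 reflect across y = 0: (54/13, -28/13) → (54/13, 28/13); (21/26, -43/13) → (21/26, 43/13); (-153/26, -73/13) → (-153/26, 73/13); (137/26, -23/13) → (137/26, 23/13); (62/13, 68/13) → (62/13, -68/13)
T4 reflect across x = 0: (54/13, 28/13) → (-54/13, 28/13); (21/26, 43/13) → (-21/26, 43/13); (-153/26, 73/13) → (153/26, 73/13); (137/26, 23/13) → (-137/26, 23/13); (62/13, -68/13) → (-62/13, -68/13)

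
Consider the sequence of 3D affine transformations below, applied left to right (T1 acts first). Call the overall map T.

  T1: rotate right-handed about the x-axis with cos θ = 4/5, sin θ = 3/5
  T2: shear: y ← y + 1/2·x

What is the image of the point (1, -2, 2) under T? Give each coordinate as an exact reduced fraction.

T(p) = (1, -23/10, 2/5)

T1 rotate right-handed about the x-axis with cos θ = 4/5, sin θ = 3/5: (1, -2, 2) → (1, -14/5, 2/5)
T2 shear: y ← y + 1/2·x: (1, -14/5, 2/5) → (1, -23/10, 2/5)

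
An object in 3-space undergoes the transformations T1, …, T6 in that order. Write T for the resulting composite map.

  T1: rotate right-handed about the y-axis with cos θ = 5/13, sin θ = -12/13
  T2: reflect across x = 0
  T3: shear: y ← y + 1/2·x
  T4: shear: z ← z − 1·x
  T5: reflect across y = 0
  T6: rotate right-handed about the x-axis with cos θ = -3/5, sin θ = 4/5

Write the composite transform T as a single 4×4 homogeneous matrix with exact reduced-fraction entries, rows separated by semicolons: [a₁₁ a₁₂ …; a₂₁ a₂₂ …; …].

T1 = [5/13 0 -12/13 0; 0 1 0 0; 12/13 0 5/13 0; 0 0 0 1]
T2·T1 = [-5/13 0 12/13 0; 0 1 0 0; 12/13 0 5/13 0; 0 0 0 1]
T3·…·T1 = [-5/13 0 12/13 0; -5/26 1 6/13 0; 12/13 0 5/13 0; 0 0 0 1]
T4·…·T1 = [-5/13 0 12/13 0; -5/26 1 6/13 0; 17/13 0 -7/13 0; 0 0 0 1]
T5·…·T1 = [-5/13 0 12/13 0; 5/26 -1 -6/13 0; 17/13 0 -7/13 0; 0 0 0 1]
T6·…·T1 = [-5/13 0 12/13 0; -151/130 3/5 46/65 0; -41/65 -4/5 -3/65 0; 0 0 0 1]

T = [-5/13 0 12/13 0; -151/130 3/5 46/65 0; -41/65 -4/5 -3/65 0; 0 0 0 1]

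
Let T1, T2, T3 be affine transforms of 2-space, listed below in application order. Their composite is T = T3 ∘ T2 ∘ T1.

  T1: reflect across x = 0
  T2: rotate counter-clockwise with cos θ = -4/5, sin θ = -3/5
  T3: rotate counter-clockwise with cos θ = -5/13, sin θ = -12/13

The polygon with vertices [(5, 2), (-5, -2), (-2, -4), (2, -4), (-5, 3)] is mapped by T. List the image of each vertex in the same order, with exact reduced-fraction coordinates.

image vertices: (-46/65, -347/65), (46/65, 347/65), (44/13, 38/13), (284/65, -62/65), (-269/65, 267/65)

T1 reflect across x = 0: (5, 2) → (-5, 2); (-5, -2) → (5, -2); (-2, -4) → (2, -4); (2, -4) → (-2, -4); (-5, 3) → (5, 3)
T2 rotate counter-clockwise with cos θ = -4/5, sin θ = -3/5: (-5, 2) → (26/5, 7/5); (5, -2) → (-26/5, -7/5); (2, -4) → (-4, 2); (-2, -4) → (-4/5, 22/5); (5, 3) → (-11/5, -27/5)
T3 rotate counter-clockwise with cos θ = -5/13, sin θ = -12/13: (26/5, 7/5) → (-46/65, -347/65); (-26/5, -7/5) → (46/65, 347/65); (-4, 2) → (44/13, 38/13); (-4/5, 22/5) → (284/65, -62/65); (-11/5, -27/5) → (-269/65, 267/65)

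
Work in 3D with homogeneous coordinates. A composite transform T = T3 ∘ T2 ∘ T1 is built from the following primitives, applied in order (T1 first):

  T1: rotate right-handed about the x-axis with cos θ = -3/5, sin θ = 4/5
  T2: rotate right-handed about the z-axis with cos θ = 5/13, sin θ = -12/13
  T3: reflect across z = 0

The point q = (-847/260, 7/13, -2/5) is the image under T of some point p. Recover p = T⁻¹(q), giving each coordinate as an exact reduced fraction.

p = (-7/4, 2, 2)

T1 = [1 0 0 0; 0 -3/5 -4/5 0; 0 4/5 -3/5 0; 0 0 0 1]
T2·T1 = [5/13 -36/65 -48/65 0; -12/13 -3/13 -4/13 0; 0 4/5 -3/5 0; 0 0 0 1]
T3·…·T1 = [5/13 -36/65 -48/65 0; -12/13 -3/13 -4/13 0; 0 -4/5 3/5 0; 0 0 0 1]
det M = -1; M⁻¹ = [5/13 -12/13 0 0; -36/65 -3/13 -4/5 0; -48/65 -4/13 3/5 0; 0 0 0 1]
M⁻¹ · (-847/260, 7/13, -2/5)ᵀ = (-7/4, 2, 2)ᵀ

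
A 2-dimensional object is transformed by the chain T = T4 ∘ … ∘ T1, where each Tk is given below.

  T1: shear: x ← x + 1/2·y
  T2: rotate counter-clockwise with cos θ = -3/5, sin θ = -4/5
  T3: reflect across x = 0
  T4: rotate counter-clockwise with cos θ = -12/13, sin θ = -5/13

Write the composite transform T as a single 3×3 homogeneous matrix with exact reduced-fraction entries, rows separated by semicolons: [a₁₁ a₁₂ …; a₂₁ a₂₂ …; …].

T1 = [1 1/2 0; 0 1 0; 0 0 1]
T2·T1 = [-3/5 1/2 0; -4/5 -1 0; 0 0 1]
T3·…·T1 = [3/5 -1/2 0; -4/5 -1 0; 0 0 1]
T4·…·T1 = [-56/65 1/13 0; 33/65 29/26 0; 0 0 1]

T = [-56/65 1/13 0; 33/65 29/26 0; 0 0 1]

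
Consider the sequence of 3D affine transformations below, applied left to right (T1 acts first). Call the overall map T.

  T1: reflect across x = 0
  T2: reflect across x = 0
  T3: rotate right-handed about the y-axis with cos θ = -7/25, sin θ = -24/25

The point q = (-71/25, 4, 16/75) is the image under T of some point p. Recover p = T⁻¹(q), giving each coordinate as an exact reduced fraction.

p = (1, 4, 8/3)

T1 = [-1 0 0 0; 0 1 0 0; 0 0 1 0; 0 0 0 1]
T2·T1 = [1 0 0 0; 0 1 0 0; 0 0 1 0; 0 0 0 1]
T3·…·T1 = [-7/25 0 -24/25 0; 0 1 0 0; 24/25 0 -7/25 0; 0 0 0 1]
det M = 1; M⁻¹ = [-7/25 0 24/25 0; 0 1 0 0; -24/25 0 -7/25 0; 0 0 0 1]
M⁻¹ · (-71/25, 4, 16/75)ᵀ = (1, 4, 8/3)ᵀ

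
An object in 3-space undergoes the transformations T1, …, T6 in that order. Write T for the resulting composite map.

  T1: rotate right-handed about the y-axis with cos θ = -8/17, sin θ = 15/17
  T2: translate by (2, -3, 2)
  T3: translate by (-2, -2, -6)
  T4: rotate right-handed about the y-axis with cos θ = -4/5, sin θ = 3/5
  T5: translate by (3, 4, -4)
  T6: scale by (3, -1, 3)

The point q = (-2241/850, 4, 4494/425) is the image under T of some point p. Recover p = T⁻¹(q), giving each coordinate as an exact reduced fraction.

T1 = [-8/17 0 15/17 0; 0 1 0 0; -15/17 0 -8/17 0; 0 0 0 1]
T2·T1 = [-8/17 0 15/17 2; 0 1 0 -3; -15/17 0 -8/17 2; 0 0 0 1]
T3·…·T1 = [-8/17 0 15/17 0; 0 1 0 -5; -15/17 0 -8/17 -4; 0 0 0 1]
T4·…·T1 = [-13/85 0 -84/85 -12/5; 0 1 0 -5; 84/85 0 -13/85 16/5; 0 0 0 1]
T5·…·T1 = [-13/85 0 -84/85 3/5; 0 1 0 -1; 84/85 0 -13/85 -4/5; 0 0 0 1]
T6·…·T1 = [-39/85 0 -252/85 9/5; 0 -1 0 1; 252/85 0 -39/85 -12/5; 0 0 0 1]
det M = -9; M⁻¹ = [-13/255 0 28/85 15/17; 0 -1 0 1; -28/85 0 -13/255 8/17; 0 0 0 1]
M⁻¹ · (-2241/850, 4, 4494/425)ᵀ = (9/2, -3, 4/5)ᵀ

p = (9/2, -3, 4/5)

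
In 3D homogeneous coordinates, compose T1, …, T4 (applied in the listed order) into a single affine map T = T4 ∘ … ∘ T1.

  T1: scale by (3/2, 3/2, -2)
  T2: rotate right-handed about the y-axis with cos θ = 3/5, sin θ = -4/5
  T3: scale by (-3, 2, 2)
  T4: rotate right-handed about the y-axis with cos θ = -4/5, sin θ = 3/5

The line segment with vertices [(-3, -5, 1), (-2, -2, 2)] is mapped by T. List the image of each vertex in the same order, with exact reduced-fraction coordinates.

T1 scale by (3/2, 3/2, -2): (-3, -5, 1) → (-9/2, -15/2, -2); (-2, -2, 2) → (-3, -3, -4)
T2 rotate right-handed about the y-axis with cos θ = 3/5, sin θ = -4/5: (-9/2, -15/2, -2) → (-11/10, -15/2, -24/5); (-3, -3, -4) → (7/5, -3, -24/5)
T3 scale by (-3, 2, 2): (-11/10, -15/2, -24/5) → (33/10, -15, -48/5); (7/5, -3, -24/5) → (-21/5, -6, -48/5)
T4 rotate right-handed about the y-axis with cos θ = -4/5, sin θ = 3/5: (33/10, -15, -48/5) → (-42/5, -15, 57/10); (-21/5, -6, -48/5) → (-12/5, -6, 51/5)

image vertices: (-42/5, -15, 57/10), (-12/5, -6, 51/5)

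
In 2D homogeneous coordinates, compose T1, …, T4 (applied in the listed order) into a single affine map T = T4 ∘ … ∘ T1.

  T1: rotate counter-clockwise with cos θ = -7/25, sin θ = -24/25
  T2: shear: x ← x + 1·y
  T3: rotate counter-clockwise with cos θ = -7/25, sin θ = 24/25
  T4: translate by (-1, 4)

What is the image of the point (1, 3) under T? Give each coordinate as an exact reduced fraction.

T(p) = (63/125, 659/125)

T1 rotate counter-clockwise with cos θ = -7/25, sin θ = -24/25: (1, 3) → (13/5, -9/5)
T2 shear: x ← x + 1·y: (13/5, -9/5) → (4/5, -9/5)
T3 rotate counter-clockwise with cos θ = -7/25, sin θ = 24/25: (4/5, -9/5) → (188/125, 159/125)
T4 translate by (-1, 4): (188/125, 159/125) → (63/125, 659/125)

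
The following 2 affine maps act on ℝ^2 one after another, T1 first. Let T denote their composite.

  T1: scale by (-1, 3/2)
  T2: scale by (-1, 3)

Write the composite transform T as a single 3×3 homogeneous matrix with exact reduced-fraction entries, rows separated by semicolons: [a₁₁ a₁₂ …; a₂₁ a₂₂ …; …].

T = [1 0 0; 0 9/2 0; 0 0 1]

T1 = [-1 0 0; 0 3/2 0; 0 0 1]
T2·T1 = [1 0 0; 0 9/2 0; 0 0 1]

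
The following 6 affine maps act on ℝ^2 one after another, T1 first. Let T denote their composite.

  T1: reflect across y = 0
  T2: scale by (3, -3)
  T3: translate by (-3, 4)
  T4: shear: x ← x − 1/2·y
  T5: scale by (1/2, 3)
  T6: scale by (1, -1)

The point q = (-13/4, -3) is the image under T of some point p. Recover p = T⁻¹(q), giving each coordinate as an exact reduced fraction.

p = (-1, -1)

T1 = [1 0 0; 0 -1 0; 0 0 1]
T2·T1 = [3 0 0; 0 3 0; 0 0 1]
T3·…·T1 = [3 0 -3; 0 3 4; 0 0 1]
T4·…·T1 = [3 -3/2 -5; 0 3 4; 0 0 1]
T5·…·T1 = [3/2 -3/4 -5/2; 0 9 12; 0 0 1]
T6·…·T1 = [3/2 -3/4 -5/2; 0 -9 -12; 0 0 1]
det M = -27/2; M⁻¹ = [2/3 -1/18 1; 0 -1/9 -4/3; 0 0 1]
M⁻¹ · (-13/4, -3)ᵀ = (-1, -1)ᵀ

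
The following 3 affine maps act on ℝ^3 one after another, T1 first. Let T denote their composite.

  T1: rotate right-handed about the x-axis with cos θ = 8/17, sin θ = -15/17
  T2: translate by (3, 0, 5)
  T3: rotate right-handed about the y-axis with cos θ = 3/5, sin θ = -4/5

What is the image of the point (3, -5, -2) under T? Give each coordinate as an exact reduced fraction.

T1 rotate right-handed about the x-axis with cos θ = 8/17, sin θ = -15/17: (3, -5, -2) → (3, -70/17, 59/17)
T2 translate by (3, 0, 5): (3, -70/17, 59/17) → (6, -70/17, 144/17)
T3 rotate right-handed about the y-axis with cos θ = 3/5, sin θ = -4/5: (6, -70/17, 144/17) → (-54/17, -70/17, 168/17)

T(p) = (-54/17, -70/17, 168/17)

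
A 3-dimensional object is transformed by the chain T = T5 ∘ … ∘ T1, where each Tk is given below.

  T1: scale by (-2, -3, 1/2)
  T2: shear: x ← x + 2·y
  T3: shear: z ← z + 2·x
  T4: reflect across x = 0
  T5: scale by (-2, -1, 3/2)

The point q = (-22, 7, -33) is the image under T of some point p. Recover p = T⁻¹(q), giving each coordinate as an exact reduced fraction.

p = (-3/2, 7/3, 0)

T1 = [-2 0 0 0; 0 -3 0 0; 0 0 1/2 0; 0 0 0 1]
T2·T1 = [-2 -6 0 0; 0 -3 0 0; 0 0 1/2 0; 0 0 0 1]
T3·…·T1 = [-2 -6 0 0; 0 -3 0 0; -4 -12 1/2 0; 0 0 0 1]
T4·…·T1 = [2 6 0 0; 0 -3 0 0; -4 -12 1/2 0; 0 0 0 1]
T5·…·T1 = [-4 -12 0 0; 0 3 0 0; -6 -18 3/4 0; 0 0 0 1]
det M = -9; M⁻¹ = [-1/4 -1 0 0; 0 1/3 0 0; -2 0 4/3 0; 0 0 0 1]
M⁻¹ · (-22, 7, -33)ᵀ = (-3/2, 7/3, 0)ᵀ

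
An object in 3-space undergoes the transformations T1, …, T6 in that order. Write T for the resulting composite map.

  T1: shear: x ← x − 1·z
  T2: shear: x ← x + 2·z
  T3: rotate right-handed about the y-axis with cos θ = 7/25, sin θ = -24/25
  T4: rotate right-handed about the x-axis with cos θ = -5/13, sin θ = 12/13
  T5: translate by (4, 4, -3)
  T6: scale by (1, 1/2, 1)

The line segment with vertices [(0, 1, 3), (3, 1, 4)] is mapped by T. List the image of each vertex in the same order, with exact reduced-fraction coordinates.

T1 shear: x ← x − 1·z: (0, 1, 3) → (-3, 1, 3); (3, 1, 4) → (-1, 1, 4)
T2 shear: x ← x + 2·z: (-3, 1, 3) → (3, 1, 3); (-1, 1, 4) → (7, 1, 4)
T3 rotate right-handed about the y-axis with cos θ = 7/25, sin θ = -24/25: (3, 1, 3) → (-51/25, 1, 93/25); (7, 1, 4) → (-47/25, 1, 196/25)
T4 rotate right-handed about the x-axis with cos θ = -5/13, sin θ = 12/13: (-51/25, 1, 93/25) → (-51/25, -1241/325, -33/65); (-47/25, 1, 196/25) → (-47/25, -2477/325, -136/65)
T5 translate by (4, 4, -3): (-51/25, -1241/325, -33/65) → (49/25, 59/325, -228/65); (-47/25, -2477/325, -136/65) → (53/25, -1177/325, -331/65)
T6 scale by (1, 1/2, 1): (49/25, 59/325, -228/65) → (49/25, 59/650, -228/65); (53/25, -1177/325, -331/65) → (53/25, -1177/650, -331/65)

image vertices: (49/25, 59/650, -228/65), (53/25, -1177/650, -331/65)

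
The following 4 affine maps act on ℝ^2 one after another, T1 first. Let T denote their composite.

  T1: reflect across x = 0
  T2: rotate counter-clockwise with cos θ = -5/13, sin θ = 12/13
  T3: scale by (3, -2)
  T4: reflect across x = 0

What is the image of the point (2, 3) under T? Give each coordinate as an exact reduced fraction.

T1 reflect across x = 0: (2, 3) → (-2, 3)
T2 rotate counter-clockwise with cos θ = -5/13, sin θ = 12/13: (-2, 3) → (-2, -3)
T3 scale by (3, -2): (-2, -3) → (-6, 6)
T4 reflect across x = 0: (-6, 6) → (6, 6)

T(p) = (6, 6)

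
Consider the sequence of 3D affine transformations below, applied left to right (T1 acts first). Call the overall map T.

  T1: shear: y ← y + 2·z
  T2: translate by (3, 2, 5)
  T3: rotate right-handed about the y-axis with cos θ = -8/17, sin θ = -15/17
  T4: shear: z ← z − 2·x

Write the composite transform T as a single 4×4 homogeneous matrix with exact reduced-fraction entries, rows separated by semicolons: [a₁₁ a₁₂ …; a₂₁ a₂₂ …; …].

T = [-8/17 0 -15/17 -99/17; 0 1 2 2; 31/17 0 22/17 203/17; 0 0 0 1]

T1 = [1 0 0 0; 0 1 2 0; 0 0 1 0; 0 0 0 1]
T2·T1 = [1 0 0 3; 0 1 2 2; 0 0 1 5; 0 0 0 1]
T3·…·T1 = [-8/17 0 -15/17 -99/17; 0 1 2 2; 15/17 0 -8/17 5/17; 0 0 0 1]
T4·…·T1 = [-8/17 0 -15/17 -99/17; 0 1 2 2; 31/17 0 22/17 203/17; 0 0 0 1]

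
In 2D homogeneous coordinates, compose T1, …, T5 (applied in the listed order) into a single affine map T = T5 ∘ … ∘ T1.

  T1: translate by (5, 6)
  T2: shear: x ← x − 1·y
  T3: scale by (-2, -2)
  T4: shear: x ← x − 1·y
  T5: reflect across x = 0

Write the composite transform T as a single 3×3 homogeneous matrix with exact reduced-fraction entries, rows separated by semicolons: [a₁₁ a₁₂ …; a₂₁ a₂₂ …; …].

T = [2 -4 -14; 0 -2 -12; 0 0 1]

T1 = [1 0 5; 0 1 6; 0 0 1]
T2·T1 = [1 -1 -1; 0 1 6; 0 0 1]
T3·…·T1 = [-2 2 2; 0 -2 -12; 0 0 1]
T4·…·T1 = [-2 4 14; 0 -2 -12; 0 0 1]
T5·…·T1 = [2 -4 -14; 0 -2 -12; 0 0 1]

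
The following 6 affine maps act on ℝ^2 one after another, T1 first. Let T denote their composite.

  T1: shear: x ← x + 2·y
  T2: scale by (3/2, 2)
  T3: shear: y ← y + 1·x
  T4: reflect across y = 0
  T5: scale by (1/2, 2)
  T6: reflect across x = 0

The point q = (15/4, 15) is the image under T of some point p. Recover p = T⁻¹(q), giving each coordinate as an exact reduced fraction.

p = (-5, 0)

T1 = [1 2 0; 0 1 0; 0 0 1]
T2·T1 = [3/2 3 0; 0 2 0; 0 0 1]
T3·…·T1 = [3/2 3 0; 3/2 5 0; 0 0 1]
T4·…·T1 = [3/2 3 0; -3/2 -5 0; 0 0 1]
T5·…·T1 = [3/4 3/2 0; -3 -10 0; 0 0 1]
T6·…·T1 = [-3/4 -3/2 0; -3 -10 0; 0 0 1]
det M = 3; M⁻¹ = [-10/3 1/2 0; 1 -1/4 0; 0 0 1]
M⁻¹ · (15/4, 15)ᵀ = (-5, 0)ᵀ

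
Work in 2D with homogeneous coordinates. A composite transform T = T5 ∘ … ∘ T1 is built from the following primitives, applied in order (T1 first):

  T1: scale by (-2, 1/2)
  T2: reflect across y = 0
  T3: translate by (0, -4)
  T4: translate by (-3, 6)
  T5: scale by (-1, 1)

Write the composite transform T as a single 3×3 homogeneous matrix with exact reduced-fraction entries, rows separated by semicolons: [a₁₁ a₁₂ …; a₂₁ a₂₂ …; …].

T = [2 0 3; 0 -1/2 2; 0 0 1]

T1 = [-2 0 0; 0 1/2 0; 0 0 1]
T2·T1 = [-2 0 0; 0 -1/2 0; 0 0 1]
T3·…·T1 = [-2 0 0; 0 -1/2 -4; 0 0 1]
T4·…·T1 = [-2 0 -3; 0 -1/2 2; 0 0 1]
T5·…·T1 = [2 0 3; 0 -1/2 2; 0 0 1]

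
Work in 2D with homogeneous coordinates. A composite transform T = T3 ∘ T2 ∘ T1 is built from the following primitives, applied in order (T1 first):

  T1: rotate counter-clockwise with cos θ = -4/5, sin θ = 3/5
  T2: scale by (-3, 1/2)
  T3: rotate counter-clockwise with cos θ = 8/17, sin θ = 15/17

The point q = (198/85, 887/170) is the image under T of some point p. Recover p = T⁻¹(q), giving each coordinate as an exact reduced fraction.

T1 = [-4/5 -3/5 0; 3/5 -4/5 0; 0 0 1]
T2·T1 = [12/5 9/5 0; 3/10 -2/5 0; 0 0 1]
T3·…·T1 = [147/170 6/5 0; 192/85 7/5 0; 0 0 1]
det M = -3/2; M⁻¹ = [-14/15 4/5 0; 128/85 -49/85 0; 0 0 1]
M⁻¹ · (198/85, 887/170)ᵀ = (2, 1/2)ᵀ

p = (2, 1/2)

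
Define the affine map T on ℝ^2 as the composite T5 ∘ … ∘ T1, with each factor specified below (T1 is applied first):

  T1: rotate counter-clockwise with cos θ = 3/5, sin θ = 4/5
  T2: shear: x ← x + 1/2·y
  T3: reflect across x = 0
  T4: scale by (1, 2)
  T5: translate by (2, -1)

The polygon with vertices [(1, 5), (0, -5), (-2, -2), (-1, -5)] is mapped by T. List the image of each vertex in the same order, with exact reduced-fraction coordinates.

image vertices: (7/2, 33/5), (-1/2, -7), (3, -33/5), (1/2, -43/5)

T1 rotate counter-clockwise with cos θ = 3/5, sin θ = 4/5: (1, 5) → (-17/5, 19/5); (0, -5) → (4, -3); (-2, -2) → (2/5, -14/5); (-1, -5) → (17/5, -19/5)
T2 shear: x ← x + 1/2·y: (-17/5, 19/5) → (-3/2, 19/5); (4, -3) → (5/2, -3); (2/5, -14/5) → (-1, -14/5); (17/5, -19/5) → (3/2, -19/5)
T3 reflect across x = 0: (-3/2, 19/5) → (3/2, 19/5); (5/2, -3) → (-5/2, -3); (-1, -14/5) → (1, -14/5); (3/2, -19/5) → (-3/2, -19/5)
T4 scale by (1, 2): (3/2, 19/5) → (3/2, 38/5); (-5/2, -3) → (-5/2, -6); (1, -14/5) → (1, -28/5); (-3/2, -19/5) → (-3/2, -38/5)
T5 translate by (2, -1): (3/2, 38/5) → (7/2, 33/5); (-5/2, -6) → (-1/2, -7); (1, -28/5) → (3, -33/5); (-3/2, -38/5) → (1/2, -43/5)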